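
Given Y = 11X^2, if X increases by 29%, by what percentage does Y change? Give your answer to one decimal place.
66.4%

For Y = 11X^2:
If X → X(1 + 0.29)
Then Y → Y · (1 + 0.29)^2
     = Y · 1.6641

Percentage change = ((1 + 0.29)^2 − 1) × 100% ≈ 66.4%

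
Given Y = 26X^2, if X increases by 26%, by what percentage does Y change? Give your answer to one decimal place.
58.8%

For Y = 26X^2:
If X → X(1 + 0.26)
Then Y → Y · (1 + 0.26)^2
     = Y · 1.5876

Percentage change = ((1 + 0.26)^2 − 1) × 100% ≈ 58.8%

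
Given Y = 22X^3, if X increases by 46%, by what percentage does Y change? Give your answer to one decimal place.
211.2%

For Y = 22X^3:
If X → X(1 + 0.46)
Then Y → Y · (1 + 0.46)^3
     ≈ Y · 3.1121

Percentage change = ((1 + 0.46)^3 − 1) × 100% ≈ 211.2%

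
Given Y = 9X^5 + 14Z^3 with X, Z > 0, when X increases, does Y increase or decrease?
Y increases

Taking the partial derivative:
∂Y/∂X = 45X^4

∂Y/∂X = 45X^4 > 0 (assuming positive values)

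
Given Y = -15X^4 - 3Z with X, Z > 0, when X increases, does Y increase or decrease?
Y decreases

Taking the partial derivative:
∂Y/∂X = -60X^3

∂Y/∂X = -60X^3 < 0 (assuming positive values)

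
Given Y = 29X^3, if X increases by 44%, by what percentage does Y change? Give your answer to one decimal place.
198.6%

For Y = 29X^3:
If X → X(1 + 0.44)
Then Y → Y · (1 + 0.44)^3
     ≈ Y · 2.9860

Percentage change = ((1 + 0.44)^3 − 1) × 100% ≈ 198.6%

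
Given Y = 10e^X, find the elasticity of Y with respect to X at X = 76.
Elasticity = 76

Elasticity = (dY/dX) · (X/Y)

dY/dX = 10·e^X
At X = 76: dY/dX = 10·e^76, Y = 10·e^76

Elasticity = (10·e^76) · (76 / (10·e^76)) = 76

Interpretation: for a small percentage change in X, the percentage change in Y is approximately 76.00 times as large.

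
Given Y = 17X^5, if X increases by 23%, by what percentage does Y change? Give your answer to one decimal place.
181.5%

For Y = 17X^5:
If X → X(1 + 0.23)
Then Y → Y · (1 + 0.23)^5
     ≈ Y · 2.8153

Percentage change = ((1 + 0.23)^5 − 1) × 100% ≈ 181.5%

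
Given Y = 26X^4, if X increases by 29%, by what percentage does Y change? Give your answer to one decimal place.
176.9%

For Y = 26X^4:
If X → X(1 + 0.29)
Then Y → Y · (1 + 0.29)^4
     ≈ Y · 2.7692

Percentage change = ((1 + 0.29)^4 − 1) × 100% ≈ 176.9%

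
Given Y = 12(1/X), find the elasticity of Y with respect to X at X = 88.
Elasticity = -1

Elasticity = (dY/dX) · (X/Y)

dY/dX = -12/X²
At X = 88: dY/dX = -3/1936, Y = 3/22

Elasticity = (-3/1936) · (88 / (3/22)) = -1

Interpretation: for a small percentage change in X, the percentage change in Y is approximately -1.00 times as large.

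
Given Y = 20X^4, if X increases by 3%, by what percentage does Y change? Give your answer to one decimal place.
12.6%

For Y = 20X^4:
If X → X(1 + 0.03)
Then Y → Y · (1 + 0.03)^4
     ≈ Y · 1.1255

Percentage change = ((1 + 0.03)^4 − 1) × 100% ≈ 12.6%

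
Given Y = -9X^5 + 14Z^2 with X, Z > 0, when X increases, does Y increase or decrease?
Y decreases

Taking the partial derivative:
∂Y/∂X = -45X^4

∂Y/∂X = -45X^4 < 0 (assuming positive values)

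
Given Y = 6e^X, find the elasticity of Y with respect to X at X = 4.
Elasticity = 4

Elasticity = (dY/dX) · (X/Y)

dY/dX = 6·e^X
At X = 4: dY/dX = 6·e^4, Y = 6·e^4

Elasticity = (6·e^4) · (4 / (6·e^4)) = 4

Interpretation: for a small percentage change in X, the percentage change in Y is approximately 4.00 times as large.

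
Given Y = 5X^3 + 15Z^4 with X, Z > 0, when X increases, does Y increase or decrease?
Y increases

Taking the partial derivative:
∂Y/∂X = 15X^2

∂Y/∂X = 15X^2 > 0 (assuming positive values)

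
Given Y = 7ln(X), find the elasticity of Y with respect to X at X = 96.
Elasticity = 1/ln(96) ≈ 0.2191

Elasticity = (dY/dX) · (X/Y)

dY/dX = 7/X
At X = 96: dY/dX = 7/96, Y = 7·ln(96)

Elasticity = (7/96) · (96 / (7·ln(96))) = 1/ln(96) ≈ 0.2191

Interpretation: for a small percentage change in X, the percentage change in Y is approximately 0.22 times as large.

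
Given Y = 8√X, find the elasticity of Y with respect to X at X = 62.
Elasticity = 1/2

Elasticity = (dY/dX) · (X/Y)

dY/dX = 4/√X
At X = 62: dY/dX = 2·√62/31, Y = 8·√62

Elasticity = (2·√62/31) · (62 / (8·√62)) = 1/2

Interpretation: for a small percentage change in X, the percentage change in Y is approximately 0.50 times as large.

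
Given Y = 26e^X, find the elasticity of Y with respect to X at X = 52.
Elasticity = 52

Elasticity = (dY/dX) · (X/Y)

dY/dX = 26·e^X
At X = 52: dY/dX = 26·e^52, Y = 26·e^52

Elasticity = (26·e^52) · (52 / (26·e^52)) = 52

Interpretation: for a small percentage change in X, the percentage change in Y is approximately 52.00 times as large.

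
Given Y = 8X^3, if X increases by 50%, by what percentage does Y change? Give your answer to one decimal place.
237.5%

For Y = 8X^3:
If X → X(1 + 0.5)
Then Y → Y · (1 + 0.5)^3
     = Y · 3.3750

Percentage change = ((1 + 0.5)^3 − 1) × 100% = 237.5%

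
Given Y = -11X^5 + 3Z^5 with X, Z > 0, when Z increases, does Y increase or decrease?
Y increases

Taking the partial derivative:
∂Y/∂Z = 15Z^4

∂Y/∂Z = 15Z^4 > 0 (assuming positive values)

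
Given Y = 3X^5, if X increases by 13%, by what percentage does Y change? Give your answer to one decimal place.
84.2%

For Y = 3X^5:
If X → X(1 + 0.13)
Then Y → Y · (1 + 0.13)^5
     ≈ Y · 1.8424

Percentage change = ((1 + 0.13)^5 − 1) × 100% ≈ 84.2%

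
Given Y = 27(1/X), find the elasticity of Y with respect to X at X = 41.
Elasticity = -1

Elasticity = (dY/dX) · (X/Y)

dY/dX = -27/X²
At X = 41: dY/dX = -27/1681, Y = 27/41

Elasticity = (-27/1681) · (41 / (27/41)) = -1

Interpretation: for a small percentage change in X, the percentage change in Y is approximately -1.00 times as large.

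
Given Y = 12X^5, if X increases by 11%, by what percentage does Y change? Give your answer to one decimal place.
68.5%

For Y = 12X^5:
If X → X(1 + 0.11)
Then Y → Y · (1 + 0.11)^5
     ≈ Y · 1.6851

Percentage change = ((1 + 0.11)^5 − 1) × 100% ≈ 68.5%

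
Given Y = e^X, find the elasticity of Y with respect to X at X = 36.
Elasticity = 36

Elasticity = (dY/dX) · (X/Y)

dY/dX = e^X
At X = 36: dY/dX = e^36, Y = e^36

Elasticity = (e^36) · (36 / (e^36)) = 36

Interpretation: for a small percentage change in X, the percentage change in Y is approximately 36.00 times as large.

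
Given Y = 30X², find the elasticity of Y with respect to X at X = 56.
Elasticity = 2

Elasticity = (dY/dX) · (X/Y)

dY/dX = 60·X
At X = 56: dY/dX = 3360, Y = 94080

Elasticity = 3360 · (56 / 94080) = 2

Interpretation: for a small percentage change in X, the percentage change in Y is approximately 2.00 times as large.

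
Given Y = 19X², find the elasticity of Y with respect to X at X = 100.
Elasticity = 2

Elasticity = (dY/dX) · (X/Y)

dY/dX = 38·X
At X = 100: dY/dX = 3800, Y = 190000

Elasticity = 3800 · (100 / 190000) = 2

Interpretation: for a small percentage change in X, the percentage change in Y is approximately 2.00 times as large.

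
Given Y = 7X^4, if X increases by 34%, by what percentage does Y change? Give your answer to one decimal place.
222.4%

For Y = 7X^4:
If X → X(1 + 0.34)
Then Y → Y · (1 + 0.34)^4
     ≈ Y · 3.2242

Percentage change = ((1 + 0.34)^4 − 1) × 100% ≈ 222.4%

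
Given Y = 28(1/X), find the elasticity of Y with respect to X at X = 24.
Elasticity = -1

Elasticity = (dY/dX) · (X/Y)

dY/dX = -28/X²
At X = 24: dY/dX = -7/144, Y = 7/6

Elasticity = (-7/144) · (24 / (7/6)) = -1

Interpretation: for a small percentage change in X, the percentage change in Y is approximately -1.00 times as large.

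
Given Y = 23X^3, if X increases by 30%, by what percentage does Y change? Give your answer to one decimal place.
119.7%

For Y = 23X^3:
If X → X(1 + 0.3)
Then Y → Y · (1 + 0.3)^3
     = Y · 2.1970

Percentage change = ((1 + 0.3)^3 − 1) × 100% = 119.7%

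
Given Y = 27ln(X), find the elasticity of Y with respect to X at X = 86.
Elasticity = 1/ln(86) ≈ 0.2245

Elasticity = (dY/dX) · (X/Y)

dY/dX = 27/X
At X = 86: dY/dX = 27/86, Y = 27·ln(86)

Elasticity = (27/86) · (86 / (27·ln(86))) = 1/ln(86) ≈ 0.2245

Interpretation: for a small percentage change in X, the percentage change in Y is approximately 0.22 times as large.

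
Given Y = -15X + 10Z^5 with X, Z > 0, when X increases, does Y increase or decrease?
Y decreases

Taking the partial derivative:
∂Y/∂X = -15

∂Y/∂X = -15 < 0 (assuming positive values)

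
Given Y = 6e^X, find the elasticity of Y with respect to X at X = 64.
Elasticity = 64

Elasticity = (dY/dX) · (X/Y)

dY/dX = 6·e^X
At X = 64: dY/dX = 6·e^64, Y = 6·e^64

Elasticity = (6·e^64) · (64 / (6·e^64)) = 64

Interpretation: for a small percentage change in X, the percentage change in Y is approximately 64.00 times as large.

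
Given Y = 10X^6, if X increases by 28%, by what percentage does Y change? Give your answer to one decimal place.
339.8%

For Y = 10X^6:
If X → X(1 + 0.28)
Then Y → Y · (1 + 0.28)^6
     ≈ Y · 4.3980

Percentage change = ((1 + 0.28)^6 − 1) × 100% ≈ 339.8%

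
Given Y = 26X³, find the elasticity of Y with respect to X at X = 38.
Elasticity = 3

Elasticity = (dY/dX) · (X/Y)

dY/dX = 78·X²
At X = 38: dY/dX = 112632, Y = 1426672

Elasticity = 112632 · (38 / 1426672) = 3

Interpretation: for a small percentage change in X, the percentage change in Y is approximately 3.00 times as large.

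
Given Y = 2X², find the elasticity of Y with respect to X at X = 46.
Elasticity = 2

Elasticity = (dY/dX) · (X/Y)

dY/dX = 4·X
At X = 46: dY/dX = 184, Y = 4232

Elasticity = 184 · (46 / 4232) = 2

Interpretation: for a small percentage change in X, the percentage change in Y is approximately 2.00 times as large.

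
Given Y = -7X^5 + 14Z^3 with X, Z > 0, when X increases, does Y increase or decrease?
Y decreases

Taking the partial derivative:
∂Y/∂X = -35X^4

∂Y/∂X = -35X^4 < 0 (assuming positive values)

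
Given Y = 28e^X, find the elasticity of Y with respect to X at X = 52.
Elasticity = 52

Elasticity = (dY/dX) · (X/Y)

dY/dX = 28·e^X
At X = 52: dY/dX = 28·e^52, Y = 28·e^52

Elasticity = (28·e^52) · (52 / (28·e^52)) = 52

Interpretation: for a small percentage change in X, the percentage change in Y is approximately 52.00 times as large.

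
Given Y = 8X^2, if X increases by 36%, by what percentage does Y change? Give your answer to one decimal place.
85.0%

For Y = 8X^2:
If X → X(1 + 0.36)
Then Y → Y · (1 + 0.36)^2
     = Y · 1.8496

Percentage change = ((1 + 0.36)^2 − 1) × 100% ≈ 85.0%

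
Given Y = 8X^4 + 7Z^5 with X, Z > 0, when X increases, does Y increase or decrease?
Y increases

Taking the partial derivative:
∂Y/∂X = 32X^3

∂Y/∂X = 32X^3 > 0 (assuming positive values)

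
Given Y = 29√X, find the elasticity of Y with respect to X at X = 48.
Elasticity = 1/2

Elasticity = (dY/dX) · (X/Y)

dY/dX = 29/(2·√X)
At X = 48: dY/dX = 29·√3/24, Y = 116·√3

Elasticity = (29·√3/24) · (48 / (116·√3)) = 1/2

Interpretation: for a small percentage change in X, the percentage change in Y is approximately 0.50 times as large.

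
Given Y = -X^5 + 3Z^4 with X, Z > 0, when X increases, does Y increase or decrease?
Y decreases

Taking the partial derivative:
∂Y/∂X = -5X^4

∂Y/∂X = -5X^4 < 0 (assuming positive values)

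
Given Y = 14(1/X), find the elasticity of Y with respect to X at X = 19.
Elasticity = -1

Elasticity = (dY/dX) · (X/Y)

dY/dX = -14/X²
At X = 19: dY/dX = -14/361, Y = 14/19

Elasticity = (-14/361) · (19 / (14/19)) = -1

Interpretation: for a small percentage change in X, the percentage change in Y is approximately -1.00 times as large.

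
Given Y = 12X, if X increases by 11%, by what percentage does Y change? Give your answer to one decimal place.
11.0%

For Y = 12X:
If X → X(1 + 0.11)
Then Y → Y · (1 + 0.11)^1
     = Y · 1.1100

Percentage change = ((1 + 0.11)^1 − 1) × 100% = 11.0%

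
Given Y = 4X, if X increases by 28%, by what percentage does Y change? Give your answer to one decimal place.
28.0%

For Y = 4X:
If X → X(1 + 0.28)
Then Y → Y · (1 + 0.28)^1
     = Y · 1.2800

Percentage change = ((1 + 0.28)^1 − 1) × 100% = 28.0%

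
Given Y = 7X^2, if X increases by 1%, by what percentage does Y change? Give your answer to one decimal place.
2.0%

For Y = 7X^2:
If X → X(1 + 0.01)
Then Y → Y · (1 + 0.01)^2
     = Y · 1.0201

Percentage change = ((1 + 0.01)^2 − 1) × 100% ≈ 2.0%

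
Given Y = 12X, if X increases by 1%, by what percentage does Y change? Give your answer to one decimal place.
1.0%

For Y = 12X:
If X → X(1 + 0.01)
Then Y → Y · (1 + 0.01)^1
     = Y · 1.0100

Percentage change = ((1 + 0.01)^1 − 1) × 100% = 1.0%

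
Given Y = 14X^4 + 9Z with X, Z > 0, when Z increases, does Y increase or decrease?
Y increases

Taking the partial derivative:
∂Y/∂Z = 9

∂Y/∂Z = 9 > 0 (assuming positive values)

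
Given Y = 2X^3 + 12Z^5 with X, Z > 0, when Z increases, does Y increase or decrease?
Y increases

Taking the partial derivative:
∂Y/∂Z = 60Z^4

∂Y/∂Z = 60Z^4 > 0 (assuming positive values)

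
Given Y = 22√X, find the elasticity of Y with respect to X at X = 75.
Elasticity = 1/2

Elasticity = (dY/dX) · (X/Y)

dY/dX = 11/√X
At X = 75: dY/dX = 11·√3/15, Y = 110·√3

Elasticity = (11·√3/15) · (75 / (110·√3)) = 1/2

Interpretation: for a small percentage change in X, the percentage change in Y is approximately 0.50 times as large.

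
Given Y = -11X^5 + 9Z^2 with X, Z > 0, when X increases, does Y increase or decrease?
Y decreases

Taking the partial derivative:
∂Y/∂X = -55X^4

∂Y/∂X = -55X^4 < 0 (assuming positive values)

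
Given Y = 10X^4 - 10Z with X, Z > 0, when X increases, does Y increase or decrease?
Y increases

Taking the partial derivative:
∂Y/∂X = 40X^3

∂Y/∂X = 40X^3 > 0 (assuming positive values)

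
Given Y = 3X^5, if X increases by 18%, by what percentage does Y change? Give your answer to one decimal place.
128.8%

For Y = 3X^5:
If X → X(1 + 0.18)
Then Y → Y · (1 + 0.18)^5
     ≈ Y · 2.2878

Percentage change = ((1 + 0.18)^5 − 1) × 100% ≈ 128.8%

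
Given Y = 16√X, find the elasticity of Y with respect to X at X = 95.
Elasticity = 1/2

Elasticity = (dY/dX) · (X/Y)

dY/dX = 8/√X
At X = 95: dY/dX = 8·√95/95, Y = 16·√95

Elasticity = (8·√95/95) · (95 / (16·√95)) = 1/2

Interpretation: for a small percentage change in X, the percentage change in Y is approximately 0.50 times as large.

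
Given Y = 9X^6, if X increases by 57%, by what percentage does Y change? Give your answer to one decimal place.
1397.6%

For Y = 9X^6:
If X → X(1 + 0.57)
Then Y → Y · (1 + 0.57)^6
     ≈ Y · 14.9761

Percentage change = ((1 + 0.57)^6 − 1) × 100% ≈ 1397.6%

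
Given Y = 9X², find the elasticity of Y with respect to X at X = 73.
Elasticity = 2

Elasticity = (dY/dX) · (X/Y)

dY/dX = 18·X
At X = 73: dY/dX = 1314, Y = 47961

Elasticity = 1314 · (73 / 47961) = 2

Interpretation: for a small percentage change in X, the percentage change in Y is approximately 2.00 times as large.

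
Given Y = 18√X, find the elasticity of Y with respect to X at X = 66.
Elasticity = 1/2

Elasticity = (dY/dX) · (X/Y)

dY/dX = 9/√X
At X = 66: dY/dX = 3·√66/22, Y = 18·√66

Elasticity = (3·√66/22) · (66 / (18·√66)) = 1/2

Interpretation: for a small percentage change in X, the percentage change in Y is approximately 0.50 times as large.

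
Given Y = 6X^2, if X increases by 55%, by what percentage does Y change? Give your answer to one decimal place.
140.3%

For Y = 6X^2:
If X → X(1 + 0.55)
Then Y → Y · (1 + 0.55)^2
     = Y · 2.4025

Percentage change = ((1 + 0.55)^2 − 1) × 100% ≈ 140.3%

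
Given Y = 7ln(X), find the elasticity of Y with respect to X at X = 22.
Elasticity = 1/ln(22) ≈ 0.3235

Elasticity = (dY/dX) · (X/Y)

dY/dX = 7/X
At X = 22: dY/dX = 7/22, Y = 7·ln(22)

Elasticity = (7/22) · (22 / (7·ln(22))) = 1/ln(22) ≈ 0.3235

Interpretation: for a small percentage change in X, the percentage change in Y is approximately 0.32 times as large.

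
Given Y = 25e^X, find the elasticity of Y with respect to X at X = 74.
Elasticity = 74

Elasticity = (dY/dX) · (X/Y)

dY/dX = 25·e^X
At X = 74: dY/dX = 25·e^74, Y = 25·e^74

Elasticity = (25·e^74) · (74 / (25·e^74)) = 74

Interpretation: for a small percentage change in X, the percentage change in Y is approximately 74.00 times as large.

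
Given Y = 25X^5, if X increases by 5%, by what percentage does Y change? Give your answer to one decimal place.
27.6%

For Y = 25X^5:
If X → X(1 + 0.05)
Then Y → Y · (1 + 0.05)^5
     ≈ Y · 1.2763

Percentage change = ((1 + 0.05)^5 − 1) × 100% ≈ 27.6%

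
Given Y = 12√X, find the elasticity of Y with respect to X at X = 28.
Elasticity = 1/2

Elasticity = (dY/dX) · (X/Y)

dY/dX = 6/√X
At X = 28: dY/dX = 3·√7/7, Y = 24·√7

Elasticity = (3·√7/7) · (28 / (24·√7)) = 1/2

Interpretation: for a small percentage change in X, the percentage change in Y is approximately 0.50 times as large.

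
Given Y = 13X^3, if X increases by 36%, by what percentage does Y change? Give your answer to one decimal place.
151.5%

For Y = 13X^3:
If X → X(1 + 0.36)
Then Y → Y · (1 + 0.36)^3
     ≈ Y · 2.5155

Percentage change = ((1 + 0.36)^3 − 1) × 100% ≈ 151.5%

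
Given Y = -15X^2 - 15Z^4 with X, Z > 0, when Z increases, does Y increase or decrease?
Y decreases

Taking the partial derivative:
∂Y/∂Z = -60Z^3

∂Y/∂Z = -60Z^3 < 0 (assuming positive values)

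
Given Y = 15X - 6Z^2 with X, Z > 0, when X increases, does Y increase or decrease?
Y increases

Taking the partial derivative:
∂Y/∂X = 15

∂Y/∂X = 15 > 0 (assuming positive values)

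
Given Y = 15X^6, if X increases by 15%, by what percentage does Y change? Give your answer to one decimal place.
131.3%

For Y = 15X^6:
If X → X(1 + 0.15)
Then Y → Y · (1 + 0.15)^6
     ≈ Y · 2.3131

Percentage change = ((1 + 0.15)^6 − 1) × 100% ≈ 131.3%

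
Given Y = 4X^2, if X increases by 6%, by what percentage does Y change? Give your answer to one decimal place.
12.4%

For Y = 4X^2:
If X → X(1 + 0.06)
Then Y → Y · (1 + 0.06)^2
     = Y · 1.1236

Percentage change = ((1 + 0.06)^2 − 1) × 100% ≈ 12.4%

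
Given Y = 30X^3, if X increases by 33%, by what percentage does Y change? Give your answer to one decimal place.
135.3%

For Y = 30X^3:
If X → X(1 + 0.33)
Then Y → Y · (1 + 0.33)^3
     ≈ Y · 2.3526

Percentage change = ((1 + 0.33)^3 − 1) × 100% ≈ 135.3%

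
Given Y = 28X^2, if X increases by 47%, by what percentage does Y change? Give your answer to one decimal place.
116.1%

For Y = 28X^2:
If X → X(1 + 0.47)
Then Y → Y · (1 + 0.47)^2
     = Y · 2.1609

Percentage change = ((1 + 0.47)^2 − 1) × 100% ≈ 116.1%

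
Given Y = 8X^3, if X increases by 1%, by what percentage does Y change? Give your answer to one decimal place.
3.0%

For Y = 8X^3:
If X → X(1 + 0.01)
Then Y → Y · (1 + 0.01)^3
     ≈ Y · 1.0303

Percentage change = ((1 + 0.01)^3 − 1) × 100% ≈ 3.0%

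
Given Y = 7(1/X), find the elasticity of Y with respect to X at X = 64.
Elasticity = -1

Elasticity = (dY/dX) · (X/Y)

dY/dX = -7/X²
At X = 64: dY/dX = -7/4096, Y = 7/64

Elasticity = (-7/4096) · (64 / (7/64)) = -1

Interpretation: for a small percentage change in X, the percentage change in Y is approximately -1.00 times as large.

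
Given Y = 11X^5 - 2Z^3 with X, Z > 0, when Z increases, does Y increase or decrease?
Y decreases

Taking the partial derivative:
∂Y/∂Z = -6Z^2

∂Y/∂Z = -6Z^2 < 0 (assuming positive values)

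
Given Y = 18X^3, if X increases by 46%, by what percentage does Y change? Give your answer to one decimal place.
211.2%

For Y = 18X^3:
If X → X(1 + 0.46)
Then Y → Y · (1 + 0.46)^3
     ≈ Y · 3.1121

Percentage change = ((1 + 0.46)^3 − 1) × 100% ≈ 211.2%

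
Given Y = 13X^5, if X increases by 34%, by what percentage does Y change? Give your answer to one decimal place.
332.0%

For Y = 13X^5:
If X → X(1 + 0.34)
Then Y → Y · (1 + 0.34)^5
     ≈ Y · 4.3204

Percentage change = ((1 + 0.34)^5 − 1) × 100% ≈ 332.0%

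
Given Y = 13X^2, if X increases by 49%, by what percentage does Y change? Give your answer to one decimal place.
122.0%

For Y = 13X^2:
If X → X(1 + 0.49)
Then Y → Y · (1 + 0.49)^2
     = Y · 2.2201

Percentage change = ((1 + 0.49)^2 − 1) × 100% ≈ 122.0%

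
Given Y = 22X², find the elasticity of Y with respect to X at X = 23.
Elasticity = 2

Elasticity = (dY/dX) · (X/Y)

dY/dX = 44·X
At X = 23: dY/dX = 1012, Y = 11638

Elasticity = 1012 · (23 / 11638) = 2

Interpretation: for a small percentage change in X, the percentage change in Y is approximately 2.00 times as large.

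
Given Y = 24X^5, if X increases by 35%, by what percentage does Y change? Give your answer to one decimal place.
348.4%

For Y = 24X^5:
If X → X(1 + 0.35)
Then Y → Y · (1 + 0.35)^5
     ≈ Y · 4.4840

Percentage change = ((1 + 0.35)^5 − 1) × 100% ≈ 348.4%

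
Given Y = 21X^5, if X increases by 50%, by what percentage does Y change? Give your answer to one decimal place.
659.4%

For Y = 21X^5:
If X → X(1 + 0.5)
Then Y → Y · (1 + 0.5)^5
     ≈ Y · 7.5938

Percentage change = ((1 + 0.5)^5 − 1) × 100% ≈ 659.4%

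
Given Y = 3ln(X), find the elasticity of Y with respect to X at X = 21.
Elasticity = 1/ln(21) ≈ 0.3285

Elasticity = (dY/dX) · (X/Y)

dY/dX = 3/X
At X = 21: dY/dX = 1/7, Y = 3·ln(21)

Elasticity = (1/7) · (21 / (3·ln(21))) = 1/ln(21) ≈ 0.3285

Interpretation: for a small percentage change in X, the percentage change in Y is approximately 0.33 times as large.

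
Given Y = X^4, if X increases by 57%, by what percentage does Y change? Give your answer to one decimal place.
507.6%

For Y = X^4:
If X → X(1 + 0.57)
Then Y → Y · (1 + 0.57)^4
     ≈ Y · 6.0757

Percentage change = ((1 + 0.57)^4 − 1) × 100% ≈ 507.6%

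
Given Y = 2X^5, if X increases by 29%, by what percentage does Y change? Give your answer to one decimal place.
257.2%

For Y = 2X^5:
If X → X(1 + 0.29)
Then Y → Y · (1 + 0.29)^5
     ≈ Y · 3.5723

Percentage change = ((1 + 0.29)^5 − 1) × 100% ≈ 257.2%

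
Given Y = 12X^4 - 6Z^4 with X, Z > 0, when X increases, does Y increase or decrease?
Y increases

Taking the partial derivative:
∂Y/∂X = 48X^3

∂Y/∂X = 48X^3 > 0 (assuming positive values)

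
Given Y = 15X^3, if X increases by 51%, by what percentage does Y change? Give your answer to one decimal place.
244.3%

For Y = 15X^3:
If X → X(1 + 0.51)
Then Y → Y · (1 + 0.51)^3
     ≈ Y · 3.4430

Percentage change = ((1 + 0.51)^3 − 1) × 100% ≈ 244.3%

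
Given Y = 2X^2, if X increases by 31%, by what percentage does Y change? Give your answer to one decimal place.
71.6%

For Y = 2X^2:
If X → X(1 + 0.31)
Then Y → Y · (1 + 0.31)^2
     = Y · 1.7161

Percentage change = ((1 + 0.31)^2 − 1) × 100% ≈ 71.6%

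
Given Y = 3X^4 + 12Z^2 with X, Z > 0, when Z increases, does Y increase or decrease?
Y increases

Taking the partial derivative:
∂Y/∂Z = 24Z

∂Y/∂Z = 24Z > 0 (assuming positive values)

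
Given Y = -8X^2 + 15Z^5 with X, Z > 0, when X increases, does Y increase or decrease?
Y decreases

Taking the partial derivative:
∂Y/∂X = -16X

∂Y/∂X = -16X < 0 (assuming positive values)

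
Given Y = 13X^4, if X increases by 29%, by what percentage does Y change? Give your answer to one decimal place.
176.9%

For Y = 13X^4:
If X → X(1 + 0.29)
Then Y → Y · (1 + 0.29)^4
     ≈ Y · 2.7692

Percentage change = ((1 + 0.29)^4 − 1) × 100% ≈ 176.9%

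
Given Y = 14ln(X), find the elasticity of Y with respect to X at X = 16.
Elasticity = 1/ln(16) ≈ 0.3607

Elasticity = (dY/dX) · (X/Y)

dY/dX = 14/X
At X = 16: dY/dX = 7/8, Y = 14·ln(16)

Elasticity = (7/8) · (16 / (14·ln(16))) = 1/ln(16) ≈ 0.3607

Interpretation: for a small percentage change in X, the percentage change in Y is approximately 0.36 times as large.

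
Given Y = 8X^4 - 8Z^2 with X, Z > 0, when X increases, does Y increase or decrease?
Y increases

Taking the partial derivative:
∂Y/∂X = 32X^3

∂Y/∂X = 32X^3 > 0 (assuming positive values)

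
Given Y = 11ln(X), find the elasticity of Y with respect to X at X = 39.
Elasticity = 1/ln(39) ≈ 0.2730

Elasticity = (dY/dX) · (X/Y)

dY/dX = 11/X
At X = 39: dY/dX = 11/39, Y = 11·ln(39)

Elasticity = (11/39) · (39 / (11·ln(39))) = 1/ln(39) ≈ 0.2730

Interpretation: for a small percentage change in X, the percentage change in Y is approximately 0.27 times as large.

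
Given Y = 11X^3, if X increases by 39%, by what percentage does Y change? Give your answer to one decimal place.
168.6%

For Y = 11X^3:
If X → X(1 + 0.39)
Then Y → Y · (1 + 0.39)^3
     ≈ Y · 2.6856

Percentage change = ((1 + 0.39)^3 − 1) × 100% ≈ 168.6%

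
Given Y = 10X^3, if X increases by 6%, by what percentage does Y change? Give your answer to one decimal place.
19.1%

For Y = 10X^3:
If X → X(1 + 0.06)
Then Y → Y · (1 + 0.06)^3
     ≈ Y · 1.1910

Percentage change = ((1 + 0.06)^3 − 1) × 100% ≈ 19.1%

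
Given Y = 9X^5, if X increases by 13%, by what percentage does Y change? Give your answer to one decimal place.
84.2%

For Y = 9X^5:
If X → X(1 + 0.13)
Then Y → Y · (1 + 0.13)^5
     ≈ Y · 1.8424

Percentage change = ((1 + 0.13)^5 − 1) × 100% ≈ 84.2%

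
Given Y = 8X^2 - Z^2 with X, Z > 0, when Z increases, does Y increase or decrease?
Y decreases

Taking the partial derivative:
∂Y/∂Z = -2Z

∂Y/∂Z = -2Z < 0 (assuming positive values)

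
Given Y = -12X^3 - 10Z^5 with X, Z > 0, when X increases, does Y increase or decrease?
Y decreases

Taking the partial derivative:
∂Y/∂X = -36X^2

∂Y/∂X = -36X^2 < 0 (assuming positive values)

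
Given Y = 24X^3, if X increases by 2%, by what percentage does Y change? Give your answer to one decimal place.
6.1%

For Y = 24X^3:
If X → X(1 + 0.02)
Then Y → Y · (1 + 0.02)^3
     ≈ Y · 1.0612

Percentage change = ((1 + 0.02)^3 − 1) × 100% ≈ 6.1%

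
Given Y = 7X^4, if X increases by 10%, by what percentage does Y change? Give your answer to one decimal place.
46.4%

For Y = 7X^4:
If X → X(1 + 0.1)
Then Y → Y · (1 + 0.1)^4
     = Y · 1.4641

Percentage change = ((1 + 0.1)^4 − 1) × 100% ≈ 46.4%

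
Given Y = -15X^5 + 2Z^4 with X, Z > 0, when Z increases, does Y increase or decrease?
Y increases

Taking the partial derivative:
∂Y/∂Z = 8Z^3

∂Y/∂Z = 8Z^3 > 0 (assuming positive values)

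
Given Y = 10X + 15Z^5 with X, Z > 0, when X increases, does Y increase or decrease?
Y increases

Taking the partial derivative:
∂Y/∂X = 10

∂Y/∂X = 10 > 0 (assuming positive values)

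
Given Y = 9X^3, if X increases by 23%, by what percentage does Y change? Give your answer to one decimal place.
86.1%

For Y = 9X^3:
If X → X(1 + 0.23)
Then Y → Y · (1 + 0.23)^3
     ≈ Y · 1.8609

Percentage change = ((1 + 0.23)^3 − 1) × 100% ≈ 86.1%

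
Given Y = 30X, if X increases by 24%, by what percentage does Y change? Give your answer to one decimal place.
24.0%

For Y = 30X:
If X → X(1 + 0.24)
Then Y → Y · (1 + 0.24)^1
     = Y · 1.2400

Percentage change = ((1 + 0.24)^1 − 1) × 100% = 24.0%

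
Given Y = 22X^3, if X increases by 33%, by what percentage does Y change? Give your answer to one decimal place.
135.3%

For Y = 22X^3:
If X → X(1 + 0.33)
Then Y → Y · (1 + 0.33)^3
     ≈ Y · 2.3526

Percentage change = ((1 + 0.33)^3 − 1) × 100% ≈ 135.3%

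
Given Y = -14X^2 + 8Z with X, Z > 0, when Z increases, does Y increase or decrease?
Y increases

Taking the partial derivative:
∂Y/∂Z = 8

∂Y/∂Z = 8 > 0 (assuming positive values)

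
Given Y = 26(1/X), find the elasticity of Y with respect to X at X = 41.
Elasticity = -1

Elasticity = (dY/dX) · (X/Y)

dY/dX = -26/X²
At X = 41: dY/dX = -26/1681, Y = 26/41

Elasticity = (-26/1681) · (41 / (26/41)) = -1

Interpretation: for a small percentage change in X, the percentage change in Y is approximately -1.00 times as large.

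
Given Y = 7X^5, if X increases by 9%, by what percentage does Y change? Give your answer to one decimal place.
53.9%

For Y = 7X^5:
If X → X(1 + 0.09)
Then Y → Y · (1 + 0.09)^5
     ≈ Y · 1.5386

Percentage change = ((1 + 0.09)^5 − 1) × 100% ≈ 53.9%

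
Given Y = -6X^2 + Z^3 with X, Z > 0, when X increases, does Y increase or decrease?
Y decreases

Taking the partial derivative:
∂Y/∂X = -12X

∂Y/∂X = -12X < 0 (assuming positive values)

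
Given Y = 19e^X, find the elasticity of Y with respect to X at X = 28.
Elasticity = 28

Elasticity = (dY/dX) · (X/Y)

dY/dX = 19·e^X
At X = 28: dY/dX = 19·e^28, Y = 19·e^28

Elasticity = (19·e^28) · (28 / (19·e^28)) = 28

Interpretation: for a small percentage change in X, the percentage change in Y is approximately 28.00 times as large.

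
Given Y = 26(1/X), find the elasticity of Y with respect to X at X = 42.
Elasticity = -1

Elasticity = (dY/dX) · (X/Y)

dY/dX = -26/X²
At X = 42: dY/dX = -13/882, Y = 13/21

Elasticity = (-13/882) · (42 / (13/21)) = -1

Interpretation: for a small percentage change in X, the percentage change in Y is approximately -1.00 times as large.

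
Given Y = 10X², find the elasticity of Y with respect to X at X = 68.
Elasticity = 2

Elasticity = (dY/dX) · (X/Y)

dY/dX = 20·X
At X = 68: dY/dX = 1360, Y = 46240

Elasticity = 1360 · (68 / 46240) = 2

Interpretation: for a small percentage change in X, the percentage change in Y is approximately 2.00 times as large.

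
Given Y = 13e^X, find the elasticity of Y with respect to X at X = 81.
Elasticity = 81

Elasticity = (dY/dX) · (X/Y)

dY/dX = 13·e^X
At X = 81: dY/dX = 13·e^81, Y = 13·e^81

Elasticity = (13·e^81) · (81 / (13·e^81)) = 81

Interpretation: for a small percentage change in X, the percentage change in Y is approximately 81.00 times as large.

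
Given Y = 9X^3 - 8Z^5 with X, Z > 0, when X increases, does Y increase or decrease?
Y increases

Taking the partial derivative:
∂Y/∂X = 27X^2

∂Y/∂X = 27X^2 > 0 (assuming positive values)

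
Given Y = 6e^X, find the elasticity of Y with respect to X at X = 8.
Elasticity = 8

Elasticity = (dY/dX) · (X/Y)

dY/dX = 6·e^X
At X = 8: dY/dX = 6·e^8, Y = 6·e^8

Elasticity = (6·e^8) · (8 / (6·e^8)) = 8

Interpretation: for a small percentage change in X, the percentage change in Y is approximately 8.00 times as large.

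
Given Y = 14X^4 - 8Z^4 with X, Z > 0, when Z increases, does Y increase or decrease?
Y decreases

Taking the partial derivative:
∂Y/∂Z = -32Z^3

∂Y/∂Z = -32Z^3 < 0 (assuming positive values)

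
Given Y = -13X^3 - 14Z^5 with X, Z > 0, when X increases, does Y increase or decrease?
Y decreases

Taking the partial derivative:
∂Y/∂X = -39X^2

∂Y/∂X = -39X^2 < 0 (assuming positive values)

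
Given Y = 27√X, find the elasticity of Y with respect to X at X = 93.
Elasticity = 1/2

Elasticity = (dY/dX) · (X/Y)

dY/dX = 27/(2·√X)
At X = 93: dY/dX = 9·√93/62, Y = 27·√93

Elasticity = (9·√93/62) · (93 / (27·√93)) = 1/2

Interpretation: for a small percentage change in X, the percentage change in Y is approximately 0.50 times as large.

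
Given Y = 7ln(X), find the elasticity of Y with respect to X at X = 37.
Elasticity = 1/ln(37) ≈ 0.2769

Elasticity = (dY/dX) · (X/Y)

dY/dX = 7/X
At X = 37: dY/dX = 7/37, Y = 7·ln(37)

Elasticity = (7/37) · (37 / (7·ln(37))) = 1/ln(37) ≈ 0.2769

Interpretation: for a small percentage change in X, the percentage change in Y is approximately 0.28 times as large.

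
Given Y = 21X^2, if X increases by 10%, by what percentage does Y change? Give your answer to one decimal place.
21.0%

For Y = 21X^2:
If X → X(1 + 0.1)
Then Y → Y · (1 + 0.1)^2
     = Y · 1.2100

Percentage change = ((1 + 0.1)^2 − 1) × 100% = 21.0%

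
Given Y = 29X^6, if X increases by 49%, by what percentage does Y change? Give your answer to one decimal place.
994.3%

For Y = 29X^6:
If X → X(1 + 0.49)
Then Y → Y · (1 + 0.49)^6
     ≈ Y · 10.9425

Percentage change = ((1 + 0.49)^6 − 1) × 100% ≈ 994.3%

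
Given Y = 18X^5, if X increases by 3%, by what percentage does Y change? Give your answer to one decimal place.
15.9%

For Y = 18X^5:
If X → X(1 + 0.03)
Then Y → Y · (1 + 0.03)^5
     ≈ Y · 1.1593

Percentage change = ((1 + 0.03)^5 − 1) × 100% ≈ 15.9%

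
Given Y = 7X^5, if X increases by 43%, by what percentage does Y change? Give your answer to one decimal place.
498.0%

For Y = 7X^5:
If X → X(1 + 0.43)
Then Y → Y · (1 + 0.43)^5
     ≈ Y · 5.9797

Percentage change = ((1 + 0.43)^5 − 1) × 100% ≈ 498.0%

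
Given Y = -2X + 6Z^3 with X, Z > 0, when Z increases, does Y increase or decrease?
Y increases

Taking the partial derivative:
∂Y/∂Z = 18Z^2

∂Y/∂Z = 18Z^2 > 0 (assuming positive values)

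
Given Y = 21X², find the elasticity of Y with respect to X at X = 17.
Elasticity = 2

Elasticity = (dY/dX) · (X/Y)

dY/dX = 42·X
At X = 17: dY/dX = 714, Y = 6069

Elasticity = 714 · (17 / 6069) = 2

Interpretation: for a small percentage change in X, the percentage change in Y is approximately 2.00 times as large.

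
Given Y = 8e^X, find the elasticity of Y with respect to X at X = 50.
Elasticity = 50

Elasticity = (dY/dX) · (X/Y)

dY/dX = 8·e^X
At X = 50: dY/dX = 8·e^50, Y = 8·e^50

Elasticity = (8·e^50) · (50 / (8·e^50)) = 50

Interpretation: for a small percentage change in X, the percentage change in Y is approximately 50.00 times as large.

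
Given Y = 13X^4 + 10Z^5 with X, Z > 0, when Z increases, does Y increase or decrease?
Y increases

Taking the partial derivative:
∂Y/∂Z = 50Z^4

∂Y/∂Z = 50Z^4 > 0 (assuming positive values)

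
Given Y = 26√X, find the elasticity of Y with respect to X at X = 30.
Elasticity = 1/2

Elasticity = (dY/dX) · (X/Y)

dY/dX = 13/√X
At X = 30: dY/dX = 13·√30/30, Y = 26·√30

Elasticity = (13·√30/30) · (30 / (26·√30)) = 1/2

Interpretation: for a small percentage change in X, the percentage change in Y is approximately 0.50 times as large.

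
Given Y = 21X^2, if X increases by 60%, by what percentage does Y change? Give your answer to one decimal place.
156.0%

For Y = 21X^2:
If X → X(1 + 0.6)
Then Y → Y · (1 + 0.6)^2
     = Y · 2.5600

Percentage change = ((1 + 0.6)^2 − 1) × 100% = 156.0%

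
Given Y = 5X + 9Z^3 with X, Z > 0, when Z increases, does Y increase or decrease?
Y increases

Taking the partial derivative:
∂Y/∂Z = 27Z^2

∂Y/∂Z = 27Z^2 > 0 (assuming positive values)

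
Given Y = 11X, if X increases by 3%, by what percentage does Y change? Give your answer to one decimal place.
3.0%

For Y = 11X:
If X → X(1 + 0.03)
Then Y → Y · (1 + 0.03)^1
     = Y · 1.0300

Percentage change = ((1 + 0.03)^1 − 1) × 100% = 3.0%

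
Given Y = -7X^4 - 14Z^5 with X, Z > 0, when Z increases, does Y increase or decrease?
Y decreases

Taking the partial derivative:
∂Y/∂Z = -70Z^4

∂Y/∂Z = -70Z^4 < 0 (assuming positive values)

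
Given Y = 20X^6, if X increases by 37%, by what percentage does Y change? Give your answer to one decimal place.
561.2%

For Y = 20X^6:
If X → X(1 + 0.37)
Then Y → Y · (1 + 0.37)^6
     ≈ Y · 6.6119

Percentage change = ((1 + 0.37)^6 − 1) × 100% ≈ 561.2%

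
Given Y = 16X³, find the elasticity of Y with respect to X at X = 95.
Elasticity = 3

Elasticity = (dY/dX) · (X/Y)

dY/dX = 48·X²
At X = 95: dY/dX = 433200, Y = 13718000

Elasticity = 433200 · (95 / 13718000) = 3

Interpretation: for a small percentage change in X, the percentage change in Y is approximately 3.00 times as large.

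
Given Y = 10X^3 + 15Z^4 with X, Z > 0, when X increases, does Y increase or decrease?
Y increases

Taking the partial derivative:
∂Y/∂X = 30X^2

∂Y/∂X = 30X^2 > 0 (assuming positive values)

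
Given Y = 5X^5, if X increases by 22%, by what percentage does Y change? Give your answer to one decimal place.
170.3%

For Y = 5X^5:
If X → X(1 + 0.22)
Then Y → Y · (1 + 0.22)^5
     ≈ Y · 2.7027

Percentage change = ((1 + 0.22)^5 − 1) × 100% ≈ 170.3%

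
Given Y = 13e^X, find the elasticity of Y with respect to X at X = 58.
Elasticity = 58

Elasticity = (dY/dX) · (X/Y)

dY/dX = 13·e^X
At X = 58: dY/dX = 13·e^58, Y = 13·e^58

Elasticity = (13·e^58) · (58 / (13·e^58)) = 58

Interpretation: for a small percentage change in X, the percentage change in Y is approximately 58.00 times as large.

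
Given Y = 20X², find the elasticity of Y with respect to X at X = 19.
Elasticity = 2

Elasticity = (dY/dX) · (X/Y)

dY/dX = 40·X
At X = 19: dY/dX = 760, Y = 7220

Elasticity = 760 · (19 / 7220) = 2

Interpretation: for a small percentage change in X, the percentage change in Y is approximately 2.00 times as large.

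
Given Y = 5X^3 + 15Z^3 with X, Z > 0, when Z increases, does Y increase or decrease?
Y increases

Taking the partial derivative:
∂Y/∂Z = 45Z^2

∂Y/∂Z = 45Z^2 > 0 (assuming positive values)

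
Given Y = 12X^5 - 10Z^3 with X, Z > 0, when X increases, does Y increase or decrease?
Y increases

Taking the partial derivative:
∂Y/∂X = 60X^4

∂Y/∂X = 60X^4 > 0 (assuming positive values)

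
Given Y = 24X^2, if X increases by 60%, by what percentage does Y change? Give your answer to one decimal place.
156.0%

For Y = 24X^2:
If X → X(1 + 0.6)
Then Y → Y · (1 + 0.6)^2
     = Y · 2.5600

Percentage change = ((1 + 0.6)^2 − 1) × 100% = 156.0%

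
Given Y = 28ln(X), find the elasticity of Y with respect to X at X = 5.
Elasticity = 1/ln(5) ≈ 0.6213

Elasticity = (dY/dX) · (X/Y)

dY/dX = 28/X
At X = 5: dY/dX = 28/5, Y = 28·ln(5)

Elasticity = (28/5) · (5 / (28·ln(5))) = 1/ln(5) ≈ 0.6213

Interpretation: for a small percentage change in X, the percentage change in Y is approximately 0.62 times as large.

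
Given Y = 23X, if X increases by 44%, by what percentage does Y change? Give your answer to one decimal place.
44.0%

For Y = 23X:
If X → X(1 + 0.44)
Then Y → Y · (1 + 0.44)^1
     = Y · 1.4400

Percentage change = ((1 + 0.44)^1 − 1) × 100% = 44.0%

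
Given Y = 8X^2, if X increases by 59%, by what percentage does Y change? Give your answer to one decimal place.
152.8%

For Y = 8X^2:
If X → X(1 + 0.59)
Then Y → Y · (1 + 0.59)^2
     = Y · 2.5281

Percentage change = ((1 + 0.59)^2 − 1) × 100% ≈ 152.8%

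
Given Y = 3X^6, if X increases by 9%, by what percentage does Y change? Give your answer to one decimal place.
67.7%

For Y = 3X^6:
If X → X(1 + 0.09)
Then Y → Y · (1 + 0.09)^6
     ≈ Y · 1.6771

Percentage change = ((1 + 0.09)^6 − 1) × 100% ≈ 67.7%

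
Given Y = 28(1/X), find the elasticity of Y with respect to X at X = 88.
Elasticity = -1

Elasticity = (dY/dX) · (X/Y)

dY/dX = -28/X²
At X = 88: dY/dX = -7/1936, Y = 7/22

Elasticity = (-7/1936) · (88 / (7/22)) = -1

Interpretation: for a small percentage change in X, the percentage change in Y is approximately -1.00 times as large.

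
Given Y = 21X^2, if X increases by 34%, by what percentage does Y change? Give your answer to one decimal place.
79.6%

For Y = 21X^2:
If X → X(1 + 0.34)
Then Y → Y · (1 + 0.34)^2
     = Y · 1.7956

Percentage change = ((1 + 0.34)^2 − 1) × 100% ≈ 79.6%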